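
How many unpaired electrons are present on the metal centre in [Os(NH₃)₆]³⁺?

1 unpaired electron

Ammonia is neutral; balancing the +3 overall charge requires Os(III).
Os sits in group 8, so the d-electron count is 8 − 3 = 5.
The spin state decides the count: a 5d ion has a large Δₒ and is invariably low-spin.
An octahedral low-spin d⁵ ion is t₂g⁵e_g⁰, giving 1 unpaired electron.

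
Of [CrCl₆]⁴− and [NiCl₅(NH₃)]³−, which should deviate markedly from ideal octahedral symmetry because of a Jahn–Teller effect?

[CrCl₆]⁴−: Summing ligand charges against the −4 overall charge gives an oxidation state of +2 for chromium. Chromium is a group-6 element; Cr(II) is therefore d⁴. Chloride is a weak-field ligand for a first-row metal, so the complex is high-spin. The t₂g³e_g¹ (high-spin) configuration has an unevenly filled e_g set; the Jahn–Teller theorem predicts a tetragonal distortion (typically axial elongation) to lift the degeneracy.
[NiCl₅(NH₃)]³−: Ligand charges: each chloride is −1; ammonia is neutral. With an overall charge of −3 the nickel centre must be in the +2 oxidation state. Ni sits in group 10, so the d-electron count is 10 − 2 = 8. The d⁸ configuration leaves the e_g set evenly filled (or empty) — no strong Jahn–Teller driving force.

[CrCl₆]⁴−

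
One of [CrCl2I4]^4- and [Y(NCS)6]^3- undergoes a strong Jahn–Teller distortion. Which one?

[CrCl2I4]^4-: Ligand charges: each chloride is −1; each iodide is −1. With an overall charge of −4 the chromium centre must be in the +2 oxidation state. Chromium is a group-6 element; Cr(II) is therefore d⁴. Chloride and iodide are weak-field ligands for a first-row metal, so the complex is high-spin. The t₂g³e_g¹ (high-spin) configuration has an unevenly filled e_g set; the Jahn–Teller theorem predicts a tetragonal distortion (typically axial elongation) to lift the degeneracy.
[Y(NCS)6]^3-: Ligand charges: each isothiocyanate is −1. With an overall charge of −3 the yttrium centre must be in the +3 oxidation state. Yttrium is a group-3 element; Y(III) is therefore d⁰. The d⁰ configuration leaves the e_g set evenly filled (or empty) — no strong Jahn–Teller driving force.

[CrCl2I4]^4-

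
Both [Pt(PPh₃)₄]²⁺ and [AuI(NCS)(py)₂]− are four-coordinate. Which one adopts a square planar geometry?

For [Pt(PPh₃)₄]²⁺: Triphenylphosphine is neutral; balancing the +2 overall charge requires Pt(II). Platinum is a group-10 element; Pt(II) is therefore d⁸. A 5d d⁸ ion has a large crystal-field splitting; square planar leaves the high-energy d_{x²−y²} orbital empty and maximises CFSE. → square planar.
For [AuI(NCS)(py)₂]−: Each iodide is −1; each isothiocyanate is −1; pyridine is neutral; balancing the −1 overall charge requires Au(I). Au sits in group 11, so the d-electron count is 11 − 1 = 10. A d¹⁰ ion has no crystal-field stabilisation preference between square planar and tetrahedral, so four ligands adopt the sterically favoured tetrahedral geometry. → tetrahedral.

[Pt(PPh₃)₄]²⁺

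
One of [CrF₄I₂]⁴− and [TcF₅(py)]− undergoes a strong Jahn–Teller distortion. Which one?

[CrF₄I₂]⁴−

[CrF₄I₂]⁴−: Summing ligand charges against the −4 overall charge gives an oxidation state of +2 for chromium. Chromium is a group-6 element; Cr(II) is therefore d⁴. Fluoride and iodide are weak-field ligands for a first-row metal, so the complex is high-spin. The t₂g³e_g¹ (high-spin) configuration has an unevenly filled e_g set; the Jahn–Teller theorem predicts a tetragonal distortion (typically axial elongation) to lift the degeneracy.
[TcF₅(py)]−: Summing ligand charges against the −1 overall charge gives an oxidation state of +4 for technetium. Technetium is a group-7 element; Tc(IV) is therefore d³. The d³ configuration leaves the e_g set evenly filled (or empty) — no strong Jahn–Teller driving force.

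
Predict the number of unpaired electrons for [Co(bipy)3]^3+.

0 unpaired electrons

Summing ligand charges against the +3 overall charge gives an oxidation state of +3 for cobalt.
Group 9 minus oxidation state 3 gives a d⁶ configuration.
Counting donor atoms: 3×2,2′-bipyridine (bidentate) → 6 donors. Coordination number = 6.
The spin state decides the count: Co(III) has an exceptionally large octahedral splitting and is low-spin with essentially every ligand except fluoride.
An octahedral low-spin d⁶ ion is t₂g⁶e_g⁰, giving 0 unpaired electrons.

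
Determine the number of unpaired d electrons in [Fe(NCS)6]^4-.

Ligand charges: each isothiocyanate is −1. With an overall charge of −4 the iron centre must be in the +2 oxidation state.
Group 8 minus oxidation state 2 gives a d⁶ configuration.
The spin state decides the count: Isothiocyanate is a weak-field ligand for a first-row metal, so the complex is high-spin.
An octahedral high-spin d⁶ ion is t₂g⁴e_g², giving 4 unpaired electrons.

4 unpaired electrons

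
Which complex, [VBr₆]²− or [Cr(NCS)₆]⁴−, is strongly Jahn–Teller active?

[Cr(NCS)₆]⁴−

[VBr₆]²−: Summing ligand charges against the −2 overall charge gives an oxidation state of +4 for vanadium. V sits in group 5, so the d-electron count is 5 − 4 = 1. The d¹ configuration leaves the e_g set evenly filled (or empty) — no strong Jahn–Teller driving force.
[Cr(NCS)₆]⁴−: Ligand charges: each isothiocyanate is −1. With an overall charge of −4 the chromium centre must be in the +2 oxidation state. Chromium is a group-6 element; Cr(II) is therefore d⁴. Isothiocyanate is a weak-field ligand for a first-row metal, so the complex is high-spin. The t₂g³e_g¹ (high-spin) configuration has an unevenly filled e_g set; the Jahn–Teller theorem predicts a tetragonal distortion (typically axial elongation) to lift the degeneracy.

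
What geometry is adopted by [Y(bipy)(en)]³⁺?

2,2′-bipyridine is neutral; ethylenediamine is neutral; balancing the +3 overall charge requires Y(III).
Yttrium is a group-3 element; Y(III) is therefore d⁰.
Counting donor atoms: 1×2,2′-bipyridine (bidentate) → 2 donors; 1×ethylenediamine (bidentate) → 2 donors. Coordination number = 4.
A d⁰ ion has no crystal-field stabilisation preference between square planar and tetrahedral, so four ligands adopt the sterically favoured tetrahedral geometry.

tetrahedral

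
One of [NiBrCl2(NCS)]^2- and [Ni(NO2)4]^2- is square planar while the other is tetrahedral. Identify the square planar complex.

For [NiBrCl2(NCS)]^2-: Summing ligand charges against the −2 overall charge gives an oxidation state of +2 for nickel. Ni sits in group 10, so the d-electron count is 10 − 2 = 8. Bromide, chloride, and isothiocyanate are weak-field ligands. With weak-field ligands the CFSE gain from square planar is small, so a 3d d⁸ ion takes the sterically preferred tetrahedral geometry. → tetrahedral.
For [Ni(NO2)4]^2-: Summing ligand charges against the −2 overall charge gives an oxidation state of +2 for nickel. Ni sits in group 10, so the d-electron count is 10 − 2 = 8. Nitro (N-bound nitrite) is a strong-field ligand (high in the spectrochemical series). A 3d d⁸ ion with strong-field ligands gains enough CFSE to favour square planar over tetrahedral. → square planar.

[Ni(NO2)4]^2-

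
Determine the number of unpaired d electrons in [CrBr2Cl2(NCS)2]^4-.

Summing ligand charges against the −4 overall charge gives an oxidation state of +2 for chromium.
Cr sits in group 6, so the d-electron count is 6 − 2 = 4.
The spin state decides the count: Bromide, chloride, and isothiocyanate are weak-field ligands for a first-row metal, so the complex is high-spin.
An octahedral high-spin d⁴ ion is t₂g³e_g¹, giving 4 unpaired electrons.

4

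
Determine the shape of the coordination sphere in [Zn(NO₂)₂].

linear

Ligand charges: each nitro (N-bound nitrite) is −1. With an overall charge of 0 the zinc centre must be in the +2 oxidation state.
Zinc is a group-12 element; Zn(II) is therefore d¹⁰.
Coordination number: 2.
A d¹⁰ ion with only two ligands adopts a linear arrangement (sp hybridisation; no CFSE preference).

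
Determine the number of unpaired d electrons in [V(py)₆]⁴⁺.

1 unpaired electron

Summing ligand charges against the +4 overall charge gives an oxidation state of +4 for vanadium.
Vanadium is a group-5 element; V(IV) is therefore d¹.
In an octahedral field the d¹ configuration is t₂g¹e_g⁰ (only one arrangement possible), giving 1 unpaired electron.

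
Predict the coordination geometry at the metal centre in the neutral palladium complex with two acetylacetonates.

Ligand charges: each acetylacetonate is −1. With an overall charge of 0 the palladium centre must be in the +2 oxidation state.
Palladium is a group-10 element; Pd(II) is therefore d⁸.
Counting donor atoms: 2×acetylacetonate (bidentate) → 4 donors. Coordination number = 4.
A 4d d⁸ ion has a large crystal-field splitting; square planar leaves the high-energy d_{x²−y²} orbital empty and maximises CFSE.

square planar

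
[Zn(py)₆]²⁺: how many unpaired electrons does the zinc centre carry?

0 unpaired electrons

Ligand charges: pyridine is neutral. With an overall charge of +2 the zinc centre must be in the +2 oxidation state.
Group 12 minus oxidation state 2 gives a d¹⁰ configuration.
In an octahedral field the d¹⁰ configuration is t₂g⁶e_g⁴, giving 0 unpaired electrons.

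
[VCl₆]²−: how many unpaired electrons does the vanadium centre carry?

Summing ligand charges against the −2 overall charge gives an oxidation state of +4 for vanadium.
Vanadium is a group-5 element; V(IV) is therefore d¹.
In an octahedral field the d¹ configuration is t₂g¹e_g⁰ (only one arrangement possible), giving 1 unpaired electron.

1 unpaired electron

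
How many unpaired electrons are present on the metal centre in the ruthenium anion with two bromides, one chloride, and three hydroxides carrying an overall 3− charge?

1

Summing ligand charges against the −3 overall charge gives an oxidation state of +3 for ruthenium.
Group 8 minus oxidation state 3 gives a d⁵ configuration.
The spin state decides the count: a 4d ion has a large Δₒ and is invariably low-spin.
An octahedral low-spin d⁵ ion is t₂g⁵e_g⁰, giving 1 unpaired electron.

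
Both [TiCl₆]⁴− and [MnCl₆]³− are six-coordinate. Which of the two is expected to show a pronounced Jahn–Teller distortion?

[TiCl₆]⁴−: Summing ligand charges against the −4 overall charge gives an oxidation state of +2 for titanium. Ti sits in group 4, so the d-electron count is 4 − 2 = 2. The d² configuration leaves the e_g set evenly filled (or empty) — no strong Jahn–Teller driving force.
[MnCl₆]³−: Ligand charges: each chloride is −1. With an overall charge of −3 the manganese centre must be in the +3 oxidation state. Group 7 minus oxidation state 3 gives a d⁴ configuration. Chloride is a weak-field ligand for a first-row metal, so the complex is high-spin. The t₂g³e_g¹ (high-spin) configuration has an unevenly filled e_g set; the Jahn–Teller theorem predicts a tetragonal distortion (typically axial elongation) to lift the degeneracy.

[MnCl₆]³−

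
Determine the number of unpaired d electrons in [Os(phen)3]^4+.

2

Summing ligand charges against the +4 overall charge gives an oxidation state of +4 for osmium.
Group 8 minus oxidation state 4 gives a d⁴ configuration.
Counting donor atoms: 3×1,10-phenanthroline (bidentate) → 6 donors. Coordination number = 6.
The spin state decides the count: a 5d ion has a large Δₒ and is invariably low-spin.
An octahedral low-spin d⁴ ion is t₂g⁴e_g⁰, giving 2 unpaired electrons.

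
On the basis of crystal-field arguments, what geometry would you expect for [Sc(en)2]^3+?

tetrahedral

Summing ligand charges against the +3 overall charge gives an oxidation state of +3 for scandium.
Scandium is a group-3 element; Sc(III) is therefore d⁰.
Counting donor atoms: 2×ethylenediamine (bidentate) → 4 donors. Coordination number = 4.
A d⁰ ion has no crystal-field stabilisation preference between square planar and tetrahedral, so four ligands adopt the sterically favoured tetrahedral geometry.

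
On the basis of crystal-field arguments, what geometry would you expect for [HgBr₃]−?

trigonal planar

Ligand charges: each bromide is −1. With an overall charge of −1 the mercury centre must be in the +2 oxidation state.
Group 12 minus oxidation state 2 gives a d¹⁰ configuration.
Coordination number: 3.
Three ligands around a d¹⁰ centre minimise repulsion in a trigonal-planar arrangement.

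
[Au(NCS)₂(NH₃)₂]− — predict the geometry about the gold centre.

tetrahedral

Summing ligand charges against the −1 overall charge gives an oxidation state of +1 for gold.
Gold is a group-11 element; Au(I) is therefore d¹⁰.
Coordination number: 4.
A d¹⁰ ion has no crystal-field stabilisation preference between square planar and tetrahedral, so four ligands adopt the sterically favoured tetrahedral geometry.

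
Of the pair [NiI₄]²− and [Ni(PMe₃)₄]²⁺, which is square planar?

For [NiI₄]²−: Summing ligand charges against the −2 overall charge gives an oxidation state of +2 for nickel. Ni sits in group 10, so the d-electron count is 10 − 2 = 8. Iodide is a weak-field ligand. With weak-field ligands the CFSE gain from square planar is small, so a 3d d⁸ ion takes the sterically preferred tetrahedral geometry. → tetrahedral.
For [Ni(PMe₃)₄]²⁺: Ligand charges: trimethylphosphine is neutral. With an overall charge of +2 the nickel centre must be in the +2 oxidation state. Nickel is a group-10 element; Ni(II) is therefore d⁸. Trimethylphosphine is a strong-field ligand (high in the spectrochemical series). A 3d d⁸ ion with strong-field ligands gains enough CFSE to favour square planar over tetrahedral. → square planar.

[Ni(PMe₃)₄]²⁺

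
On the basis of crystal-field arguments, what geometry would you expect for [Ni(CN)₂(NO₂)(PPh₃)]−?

square planar

Ligand charges: each cyanide is −1; each nitro (N-bound nitrite) is −1; triphenylphosphine is neutral. With an overall charge of −1 the nickel centre must be in the +2 oxidation state.
Ni sits in group 10, so the d-electron count is 10 − 2 = 8.
With 4 monodentate ligands the coordination number is 4.
Cyanide, nitro (N-bound nitrite), and triphenylphosphine are strong-field ligands (high in the spectrochemical series).
A 3d d⁸ ion with strong-field ligands gains enough CFSE to favour square planar over tetrahedral.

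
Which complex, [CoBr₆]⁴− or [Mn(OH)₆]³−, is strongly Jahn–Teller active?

[Mn(OH)₆]³−

[CoBr₆]⁴−: Ligand charges: each bromide is −1. With an overall charge of −4 the cobalt centre must be in the +2 oxidation state. Group 9 minus oxidation state 2 gives a d⁷ configuration. Bromide is a weak-field ligand for a first-row metal, so the complex is high-spin. The d⁷ configuration leaves the e_g set evenly filled (or empty) — no strong Jahn–Teller driving force.
[Mn(OH)₆]³−: Summing ligand charges against the −3 overall charge gives an oxidation state of +3 for manganese. Manganese is a group-7 element; Mn(III) is therefore d⁴. Hydroxide is a weak-field ligand for a first-row metal, so the complex is high-spin. The t₂g³e_g¹ (high-spin) configuration has an unevenly filled e_g set; the Jahn–Teller theorem predicts a tetragonal distortion (typically axial elongation) to lift the degeneracy.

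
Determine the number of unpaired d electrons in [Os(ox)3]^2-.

Each oxalate is −2; balancing the −2 overall charge requires Os(IV).
Group 8 minus oxidation state 4 gives a d⁴ configuration.
Counting donor atoms: 3×oxalate (bidentate) → 6 donors. Coordination number = 6.
The spin state decides the count: a 5d ion has a large Δₒ and is invariably low-spin.
An octahedral low-spin d⁴ ion is t₂g⁴e_g⁰, giving 2 unpaired electrons.

2 unpaired electrons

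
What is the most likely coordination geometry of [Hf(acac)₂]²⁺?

Summing ligand charges against the +2 overall charge gives an oxidation state of +4 for hafnium.
Hf sits in group 4, so the d-electron count is 4 − 4 = 0.
Counting donor atoms: 2×acetylacetonate (bidentate) → 4 donors. Coordination number = 4.
A d⁰ ion has no crystal-field stabilisation preference between square planar and tetrahedral, so four ligands adopt the sterically favoured tetrahedral geometry.

tetrahedral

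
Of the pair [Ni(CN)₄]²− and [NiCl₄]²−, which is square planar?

For [Ni(CN)₄]²−: Ligand charges: each cyanide is −1. With an overall charge of −2 the nickel centre must be in the +2 oxidation state. Group 10 minus oxidation state 2 gives a d⁸ configuration. Cyanide is a strong-field ligand (high in the spectrochemical series). A 3d d⁸ ion with strong-field ligands gains enough CFSE to favour square planar over tetrahedral. → square planar.
For [NiCl₄]²−: Ligand charges: each chloride is −1. With an overall charge of −2 the nickel centre must be in the +2 oxidation state. Group 10 minus oxidation state 2 gives a d⁸ configuration. Chloride is a weak-field ligand. With weak-field ligands the CFSE gain from square planar is small, so a 3d d⁸ ion takes the sterically preferred tetrahedral geometry. → tetrahedral.

[Ni(CN)₄]²−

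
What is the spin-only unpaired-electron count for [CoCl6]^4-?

3

Summing ligand charges against the −4 overall charge gives an oxidation state of +2 for cobalt.
Group 9 minus oxidation state 2 gives a d⁷ configuration.
The spin state decides the count: Chloride is a weak-field ligand for a first-row metal, so the complex is high-spin.
An octahedral high-spin d⁷ ion is t₂g⁵e_g², giving 3 unpaired electrons.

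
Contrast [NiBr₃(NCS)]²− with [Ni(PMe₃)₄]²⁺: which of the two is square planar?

[Ni(PMe₃)₄]²⁺

For [NiBr₃(NCS)]²−: Summing ligand charges against the −2 overall charge gives an oxidation state of +2 for nickel. Nickel is a group-10 element; Ni(II) is therefore d⁸. Bromide and isothiocyanate are weak-field ligands. With weak-field ligands the CFSE gain from square planar is small, so a 3d d⁸ ion takes the sterically preferred tetrahedral geometry. → tetrahedral.
For [Ni(PMe₃)₄]²⁺: Trimethylphosphine is neutral; balancing the +2 overall charge requires Ni(II). Ni sits in group 10, so the d-electron count is 10 − 2 = 8. Trimethylphosphine is a strong-field ligand (high in the spectrochemical series). A 3d d⁸ ion with strong-field ligands gains enough CFSE to favour square planar over tetrahedral. → square planar.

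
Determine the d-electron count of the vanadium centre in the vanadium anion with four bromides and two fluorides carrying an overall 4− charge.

Ligand charges: each bromide is −1; each fluoride is −1. With an overall charge of −4 the vanadium centre must be in the +2 oxidation state.
V sits in group 5, so the d-electron count is 5 − 2 = 3.

d³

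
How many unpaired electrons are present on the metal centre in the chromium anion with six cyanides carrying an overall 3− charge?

3 unpaired electrons

Ligand charges: each cyanide is −1. With an overall charge of −3 the chromium centre must be in the +3 oxidation state.
Chromium is a group-6 element; Cr(III) is therefore d³.
In an octahedral field the d³ configuration is t₂g³e_g⁰ (only one arrangement possible), giving 3 unpaired electrons.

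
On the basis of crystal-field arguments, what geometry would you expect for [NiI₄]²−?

tetrahedral

Each iodide is −1; balancing the −2 overall charge requires Ni(II).
Nickel is a group-10 element; Ni(II) is therefore d⁸.
With 4 monodentate ligands the coordination number is 4.
Iodide is a weak-field ligand.
With weak-field ligands the CFSE gain from square planar is small, so a 3d d⁸ ion takes the sterically preferred tetrahedral geometry.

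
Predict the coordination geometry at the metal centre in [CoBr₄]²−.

tetrahedral

Summing ligand charges against the −2 overall charge gives an oxidation state of +2 for cobalt.
Group 9 minus oxidation state 2 gives a d⁷ configuration.
Coordination number: 4.
Bromide is a weak-field ligand.
For a high-spin 3d d⁷ ion with weak-field ligands the small Δₜ gives little square-planar CFSE advantage, so four ligands adopt the sterically favoured tetrahedral geometry.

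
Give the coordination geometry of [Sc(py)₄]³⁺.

Pyridine is neutral; balancing the +3 overall charge requires Sc(III).
Scandium is a group-3 element; Sc(III) is therefore d⁰.
With 4 monodentate ligands the coordination number is 4.
A d⁰ ion has no crystal-field stabilisation preference between square planar and tetrahedral, so four ligands adopt the sterically favoured tetrahedral geometry.

tetrahedral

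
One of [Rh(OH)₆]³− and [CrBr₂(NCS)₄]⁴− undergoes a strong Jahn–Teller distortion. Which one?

[CrBr₂(NCS)₄]⁴−

[Rh(OH)₆]³−: Ligand charges: each hydroxide is −1. With an overall charge of −3 the rhodium centre must be in the +3 oxidation state. Rh sits in group 9, so the d-electron count is 9 − 3 = 6. A 4d ion has a large Δₒ and is invariably low-spin. The d⁶ configuration leaves the e_g set evenly filled (or empty) — no strong Jahn–Teller driving force.
[CrBr₂(NCS)₄]⁴−: Ligand charges: each bromide is −1; each isothiocyanate is −1. With an overall charge of −4 the chromium centre must be in the +2 oxidation state. Cr sits in group 6, so the d-electron count is 6 − 2 = 4. Bromide and isothiocyanate are weak-field ligands for a first-row metal, so the complex is high-spin. The t₂g³e_g¹ (high-spin) configuration has an unevenly filled e_g set; the Jahn–Teller theorem predicts a tetragonal distortion (typically axial elongation) to lift the degeneracy.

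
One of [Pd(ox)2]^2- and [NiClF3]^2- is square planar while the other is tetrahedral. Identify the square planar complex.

[Pd(ox)2]^2-

For [Pd(ox)2]^2-: Ligand charges: each oxalate is −2. With an overall charge of −2 the palladium centre must be in the +2 oxidation state. Pd sits in group 10, so the d-electron count is 10 − 2 = 8. A 4d d⁸ ion has a large crystal-field splitting; square planar leaves the high-energy d_{x²−y²} orbital empty and maximises CFSE. → square planar.
For [NiClF3]^2-: Each chloride is −1; each fluoride is −1; balancing the −2 overall charge requires Ni(II). Ni sits in group 10, so the d-electron count is 10 − 2 = 8. Chloride and fluoride are weak-field ligands. With weak-field ligands the CFSE gain from square planar is small, so a 3d d⁸ ion takes the sterically preferred tetrahedral geometry. → tetrahedral.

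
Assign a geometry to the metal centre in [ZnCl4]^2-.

tetrahedral

Ligand charges: each chloride is −1. With an overall charge of −2 the zinc centre must be in the +2 oxidation state.
Zinc is a group-12 element; Zn(II) is therefore d¹⁰.
With 4 monodentate ligands the coordination number is 4.
A d¹⁰ ion has no crystal-field stabilisation preference between square planar and tetrahedral, so four ligands adopt the sterically favoured tetrahedral geometry.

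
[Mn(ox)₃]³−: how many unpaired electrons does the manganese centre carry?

4

Summing ligand charges against the −3 overall charge gives an oxidation state of +3 for manganese.
Manganese is a group-7 element; Mn(III) is therefore d⁴.
Counting donor atoms: 3×oxalate (bidentate) → 6 donors. Coordination number = 6.
The spin state decides the count: Oxalate is a weak-field ligand for a first-row metal, so the complex is high-spin.
An octahedral high-spin d⁴ ion is t₂g³e_g¹, giving 4 unpaired electrons.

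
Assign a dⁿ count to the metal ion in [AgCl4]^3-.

d10

Each chloride is −1; balancing the −3 overall charge requires Ag(I).
Group 11 minus oxidation state 1 gives a d¹⁰ configuration.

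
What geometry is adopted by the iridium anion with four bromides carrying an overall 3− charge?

Summing ligand charges against the −3 overall charge gives an oxidation state of +1 for iridium.
Group 9 minus oxidation state 1 gives a d⁸ configuration.
With 4 monodentate ligands the coordination number is 4.
A 5d d⁸ ion has a large crystal-field splitting; square planar leaves the high-energy d_{x²−y²} orbital empty and maximises CFSE.

square planar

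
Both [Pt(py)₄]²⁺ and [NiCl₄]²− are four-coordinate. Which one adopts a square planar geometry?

[Pt(py)₄]²⁺

For [Pt(py)₄]²⁺: Summing ligand charges against the +2 overall charge gives an oxidation state of +2 for platinum. Group 10 minus oxidation state 2 gives a d⁸ configuration. A 5d d⁸ ion has a large crystal-field splitting; square planar leaves the high-energy d_{x²−y²} orbital empty and maximises CFSE. → square planar.
For [NiCl₄]²−: Summing ligand charges against the −2 overall charge gives an oxidation state of +2 for nickel. Ni sits in group 10, so the d-electron count is 10 − 2 = 8. Chloride is a weak-field ligand. With weak-field ligands the CFSE gain from square planar is small, so a 3d d⁸ ion takes the sterically preferred tetrahedral geometry. → tetrahedral.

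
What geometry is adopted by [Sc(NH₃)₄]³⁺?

tetrahedral

Ligand charges: ammonia is neutral. With an overall charge of +3 the scandium centre must be in the +3 oxidation state.
Group 3 minus oxidation state 3 gives a d⁰ configuration.
Coordination number: 4.
A d⁰ ion has no crystal-field stabilisation preference between square planar and tetrahedral, so four ligands adopt the sterically favoured tetrahedral geometry.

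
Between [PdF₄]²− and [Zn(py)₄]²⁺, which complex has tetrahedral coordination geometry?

For [PdF₄]²−: Each fluoride is −1; balancing the −2 overall charge requires Pd(II). Pd sits in group 10, so the d-electron count is 10 − 2 = 8. A 4d d⁸ ion has a large crystal-field splitting; square planar leaves the high-energy d_{x²−y²} orbital empty and maximises CFSE. → square planar.
For [Zn(py)₄]²⁺: Pyridine is neutral; balancing the +2 overall charge requires Zn(II). Zn sits in group 12, so the d-electron count is 12 − 2 = 10. A d¹⁰ ion has no crystal-field stabilisation preference between square planar and tetrahedral, so four ligands adopt the sterically favoured tetrahedral geometry. → tetrahedral.

[Zn(py)₄]²⁺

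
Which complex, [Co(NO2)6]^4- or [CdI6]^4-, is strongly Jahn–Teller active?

[Co(NO2)6]^4-

[Co(NO2)6]^4-: Summing ligand charges against the −4 overall charge gives an oxidation state of +2 for cobalt. Group 9 minus oxidation state 2 gives a d⁷ configuration. Nitro (N-bound nitrite) is a strong-field ligand (high in the spectrochemical series) for a first-row metal, so the complex is low-spin. The t₂g⁶e_g¹ (low-spin) configuration has an unevenly filled e_g set; the Jahn–Teller theorem predicts a tetragonal distortion (typically axial elongation) to lift the degeneracy.
[CdI6]^4-: Each iodide is −1; balancing the −4 overall charge requires Cd(II). Cadmium is a group-12 element; Cd(II) is therefore d¹⁰. The d¹⁰ configuration leaves the e_g set evenly filled (or empty) — no strong Jahn–Teller driving force.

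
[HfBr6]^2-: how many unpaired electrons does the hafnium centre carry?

0

Each bromide is −1; balancing the −2 overall charge requires Hf(IV).
Group 4 minus oxidation state 4 gives a d⁰ configuration.
In an octahedral field the d⁰ configuration is t₂g⁰e_g⁰, giving 0 unpaired electrons.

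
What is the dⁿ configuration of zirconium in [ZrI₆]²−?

d0

Summing ligand charges against the −2 overall charge gives an oxidation state of +4 for zirconium.
Group 4 minus oxidation state 4 gives a d⁰ configuration.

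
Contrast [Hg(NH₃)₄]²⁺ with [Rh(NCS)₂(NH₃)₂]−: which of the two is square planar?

[Rh(NCS)₂(NH₃)₂]−

For [Hg(NH₃)₄]²⁺: Ammonia is neutral; balancing the +2 overall charge requires Hg(II). Hg sits in group 12, so the d-electron count is 12 − 2 = 10. A d¹⁰ ion has no crystal-field stabilisation preference between square planar and tetrahedral, so four ligands adopt the sterically favoured tetrahedral geometry. → tetrahedral.
For [Rh(NCS)₂(NH₃)₂]−: Each isothiocyanate is −1; ammonia is neutral; balancing the −1 overall charge requires Rh(I). Rh sits in group 9, so the d-electron count is 9 − 1 = 8. A 4d d⁸ ion has a large crystal-field splitting; square planar leaves the high-energy d_{x²−y²} orbital empty and maximises CFSE. → square planar.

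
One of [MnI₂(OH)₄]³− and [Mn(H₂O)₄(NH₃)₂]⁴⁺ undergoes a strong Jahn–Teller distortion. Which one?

[MnI₂(OH)₄]³−

[MnI₂(OH)₄]³−: Ligand charges: each iodide is −1; each hydroxide is −1. With an overall charge of −3 the manganese centre must be in the +3 oxidation state. Group 7 minus oxidation state 3 gives a d⁴ configuration. Hydroxide and iodide are weak-field ligands for a first-row metal, so the complex is high-spin. The t₂g³e_g¹ (high-spin) configuration has an unevenly filled e_g set; the Jahn–Teller theorem predicts a tetragonal distortion (typically axial elongation) to lift the degeneracy.
[Mn(H₂O)₄(NH₃)₂]⁴⁺: Water is neutral; ammonia is neutral; balancing the +4 overall charge requires Mn(IV). Manganese is a group-7 element; Mn(IV) is therefore d³. The d³ configuration leaves the e_g set evenly filled (or empty) — no strong Jahn–Teller driving force.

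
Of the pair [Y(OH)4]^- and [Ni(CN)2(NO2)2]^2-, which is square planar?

For [Y(OH)4]^-: Each hydroxide is −1; balancing the −1 overall charge requires Y(III). Group 3 minus oxidation state 3 gives a d⁰ configuration. A d⁰ ion has no crystal-field stabilisation preference between square planar and tetrahedral, so four ligands adopt the sterically favoured tetrahedral geometry. → tetrahedral.
For [Ni(CN)2(NO2)2]^2-: Summing ligand charges against the −2 overall charge gives an oxidation state of +2 for nickel. Ni sits in group 10, so the d-electron count is 10 − 2 = 8. Cyanide and nitro (N-bound nitrite) are strong-field ligands (high in the spectrochemical series). A 3d d⁸ ion with strong-field ligands gains enough CFSE to favour square planar over tetrahedral. → square planar.

[Ni(CN)2(NO2)2]^2-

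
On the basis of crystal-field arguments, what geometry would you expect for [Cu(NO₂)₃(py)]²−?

Ligand charges: each nitro (N-bound nitrite) is −1; pyridine is neutral. With an overall charge of −2 the copper centre must be in the +1 oxidation state.
Cu sits in group 11, so the d-electron count is 11 − 1 = 10.
Coordination number: 4.
A d¹⁰ ion has no crystal-field stabilisation preference between square planar and tetrahedral, so four ligands adopt the sterically favoured tetrahedral geometry.

tetrahedral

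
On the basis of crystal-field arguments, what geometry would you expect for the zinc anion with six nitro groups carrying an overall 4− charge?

Summing ligand charges against the −4 overall charge gives an oxidation state of +2 for zinc.
Zinc is a group-12 element; Zn(II) is therefore d¹⁰.
With 6 monodentate ligands the coordination number is 6.
Six donors around a single metal centre give an octahedral coordination sphere.

octahedral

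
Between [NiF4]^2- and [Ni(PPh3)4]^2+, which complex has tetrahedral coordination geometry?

[NiF4]^2-

For [NiF4]^2-: Summing ligand charges against the −2 overall charge gives an oxidation state of +2 for nickel. Ni sits in group 10, so the d-electron count is 10 − 2 = 8. Fluoride is a weak-field ligand. With weak-field ligands the CFSE gain from square planar is small, so a 3d d⁸ ion takes the sterically preferred tetrahedral geometry. → tetrahedral.
For [Ni(PPh3)4]^2+: Ligand charges: triphenylphosphine is neutral. With an overall charge of +2 the nickel centre must be in the +2 oxidation state. Ni sits in group 10, so the d-electron count is 10 − 2 = 8. Triphenylphosphine is a strong-field ligand (high in the spectrochemical series). A 3d d⁸ ion with strong-field ligands gains enough CFSE to favour square planar over tetrahedral. → square planar.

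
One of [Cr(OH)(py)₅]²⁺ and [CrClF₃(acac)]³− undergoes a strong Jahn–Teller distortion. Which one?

[CrClF₃(acac)]³−

[Cr(OH)(py)₅]²⁺: Ligand charges: each hydroxide is −1; pyridine is neutral. With an overall charge of +2 the chromium centre must be in the +3 oxidation state. Chromium is a group-6 element; Cr(III) is therefore d³. The d³ configuration leaves the e_g set evenly filled (or empty) — no strong Jahn–Teller driving force.
[CrClF₃(acac)]³−: Ligand charges: each chloride is −1; each fluoride is −1; each acetylacetonate is −1. With an overall charge of −3 the chromium centre must be in the +2 oxidation state. Cr sits in group 6, so the d-electron count is 6 − 2 = 4. Acetylacetonate, chloride, and fluoride are weak-field ligands for a first-row metal, so the complex is high-spin. The t₂g³e_g¹ (high-spin) configuration has an unevenly filled e_g set; the Jahn–Teller theorem predicts a tetragonal distortion (typically axial elongation) to lift the degeneracy.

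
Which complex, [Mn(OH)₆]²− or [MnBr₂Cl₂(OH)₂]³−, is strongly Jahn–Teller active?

[Mn(OH)₆]²−: Each hydroxide is −1; balancing the −2 overall charge requires Mn(IV). Mn sits in group 7, so the d-electron count is 7 − 4 = 3. The d³ configuration leaves the e_g set evenly filled (or empty) — no strong Jahn–Teller driving force.
[MnBr₂Cl₂(OH)₂]³−: Each bromide is −1; each chloride is −1; each hydroxide is −1; balancing the −3 overall charge requires Mn(III). Mn sits in group 7, so the d-electron count is 7 − 3 = 4. Bromide, chloride, and hydroxide are weak-field ligands for a first-row metal, so the complex is high-spin. The t₂g³e_g¹ (high-spin) configuration has an unevenly filled e_g set; the Jahn–Teller theorem predicts a tetragonal distortion (typically axial elongation) to lift the degeneracy.

[MnBr₂Cl₂(OH)₂]³−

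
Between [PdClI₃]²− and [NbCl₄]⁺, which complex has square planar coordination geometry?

[PdClI₃]²−

For [PdClI₃]²−: Summing ligand charges against the −2 overall charge gives an oxidation state of +2 for palladium. Pd sits in group 10, so the d-electron count is 10 − 2 = 8. A 4d d⁸ ion has a large crystal-field splitting; square planar leaves the high-energy d_{x²−y²} orbital empty and maximises CFSE. → square planar.
For [NbCl₄]⁺: Each chloride is −1; balancing the +1 overall charge requires Nb(V). Group 5 minus oxidation state 5 gives a d⁰ configuration. A d⁰ ion has no crystal-field stabilisation preference between square planar and tetrahedral, so four ligands adopt the sterically favoured tetrahedral geometry. → tetrahedral.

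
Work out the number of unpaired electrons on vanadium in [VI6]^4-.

Each iodide is −1; balancing the −4 overall charge requires V(II).
V sits in group 5, so the d-electron count is 5 − 2 = 3.
In an octahedral field the d³ configuration is t₂g³e_g⁰ (only one arrangement possible), giving 3 unpaired electrons.

3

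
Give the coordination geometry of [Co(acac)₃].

Summing ligand charges against the 0 overall charge gives an oxidation state of +3 for cobalt.
Co sits in group 9, so the d-electron count is 9 − 3 = 6.
Counting donor atoms: 3×acetylacetonate (bidentate) → 6 donors. Coordination number = 6.
Six donors around a single metal centre give an octahedral coordination sphere.

octahedral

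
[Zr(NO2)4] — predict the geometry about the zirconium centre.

Summing ligand charges against the 0 overall charge gives an oxidation state of +4 for zirconium.
Group 4 minus oxidation state 4 gives a d⁰ configuration.
With 4 monodentate ligands the coordination number is 4.
A d⁰ ion has no crystal-field stabilisation preference between square planar and tetrahedral, so four ligands adopt the sterically favoured tetrahedral geometry.

tetrahedral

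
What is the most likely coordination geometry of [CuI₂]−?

linear

Ligand charges: each iodide is −1. With an overall charge of −1 the copper centre must be in the +1 oxidation state.
Copper is a group-11 element; Cu(I) is therefore d¹⁰.
With 2 monodentate ligands the coordination number is 2.
A d¹⁰ ion with only two ligands adopts a linear arrangement (sp hybridisation; no CFSE preference).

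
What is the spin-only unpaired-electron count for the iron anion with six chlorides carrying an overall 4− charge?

Each chloride is −1; balancing the −4 overall charge requires Fe(II).
Iron is a group-8 element; Fe(II) is therefore d⁶.
The spin state decides the count: Chloride is a weak-field ligand for a first-row metal, so the complex is high-spin.
An octahedral high-spin d⁶ ion is t₂g⁴e_g², giving 4 unpaired electrons.

4 unpaired electrons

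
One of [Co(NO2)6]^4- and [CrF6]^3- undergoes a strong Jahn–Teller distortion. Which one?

[Co(NO2)6]^4-

[Co(NO2)6]^4-: Ligand charges: each nitro (N-bound nitrite) is −1. With an overall charge of −4 the cobalt centre must be in the +2 oxidation state. Co sits in group 9, so the d-electron count is 9 − 2 = 7. Nitro (N-bound nitrite) is a strong-field ligand (high in the spectrochemical series) for a first-row metal, so the complex is low-spin. The t₂g⁶e_g¹ (low-spin) configuration has an unevenly filled e_g set; the Jahn–Teller theorem predicts a tetragonal distortion (typically axial elongation) to lift the degeneracy.
[CrF6]^3-: Each fluoride is −1; balancing the −3 overall charge requires Cr(III). Cr sits in group 6, so the d-electron count is 6 − 3 = 3. The d³ configuration leaves the e_g set evenly filled (or empty) — no strong Jahn–Teller driving force.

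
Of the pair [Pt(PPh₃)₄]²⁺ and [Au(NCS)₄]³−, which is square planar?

For [Pt(PPh₃)₄]²⁺: Summing ligand charges against the +2 overall charge gives an oxidation state of +2 for platinum. Group 10 minus oxidation state 2 gives a d⁸ configuration. A 5d d⁸ ion has a large crystal-field splitting; square planar leaves the high-energy d_{x²−y²} orbital empty and maximises CFSE. → square planar.
For [Au(NCS)₄]³−: Summing ligand charges against the −3 overall charge gives an oxidation state of +1 for gold. Au sits in group 11, so the d-electron count is 11 − 1 = 10. A d¹⁰ ion has no crystal-field stabilisation preference between square planar and tetrahedral, so four ligands adopt the sterically favoured tetrahedral geometry. → tetrahedral.

[Pt(PPh₃)₄]²⁺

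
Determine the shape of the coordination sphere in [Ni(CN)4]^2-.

Each cyanide is −1; balancing the −2 overall charge requires Ni(II).
Nickel is a group-10 element; Ni(II) is therefore d⁸.
With 4 monodentate ligands the coordination number is 4.
Cyanide is a strong-field ligand (high in the spectrochemical series).
A 3d d⁸ ion with strong-field ligands gains enough CFSE to favour square planar over tetrahedral.

square planar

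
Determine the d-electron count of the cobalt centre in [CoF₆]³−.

Each fluoride is −1; balancing the −3 overall charge requires Co(III).
Co sits in group 9, so the d-electron count is 9 − 3 = 6.

d6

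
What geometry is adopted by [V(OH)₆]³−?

octahedral

Summing ligand charges against the −3 overall charge gives an oxidation state of +3 for vanadium.
Vanadium is a group-5 element; V(III) is therefore d².
With 6 monodentate ligands the coordination number is 6.
Six donors around a single metal centre give an octahedral coordination sphere.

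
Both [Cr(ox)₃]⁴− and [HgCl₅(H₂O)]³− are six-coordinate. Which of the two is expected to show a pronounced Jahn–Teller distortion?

[Cr(ox)₃]⁴−: Ligand charges: each oxalate is −2. With an overall charge of −4 the chromium centre must be in the +2 oxidation state. Cr sits in group 6, so the d-electron count is 6 − 2 = 4. Oxalate is a weak-field ligand for a first-row metal, so the complex is high-spin. The t₂g³e_g¹ (high-spin) configuration has an unevenly filled e_g set; the Jahn–Teller theorem predicts a tetragonal distortion (typically axial elongation) to lift the degeneracy.
[HgCl₅(H₂O)]³−: Summing ligand charges against the −3 overall charge gives an oxidation state of +2 for mercury. Group 12 minus oxidation state 2 gives a d¹⁰ configuration. The d¹⁰ configuration leaves the e_g set evenly filled (or empty) — no strong Jahn–Teller driving force.

[Cr(ox)₃]⁴−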